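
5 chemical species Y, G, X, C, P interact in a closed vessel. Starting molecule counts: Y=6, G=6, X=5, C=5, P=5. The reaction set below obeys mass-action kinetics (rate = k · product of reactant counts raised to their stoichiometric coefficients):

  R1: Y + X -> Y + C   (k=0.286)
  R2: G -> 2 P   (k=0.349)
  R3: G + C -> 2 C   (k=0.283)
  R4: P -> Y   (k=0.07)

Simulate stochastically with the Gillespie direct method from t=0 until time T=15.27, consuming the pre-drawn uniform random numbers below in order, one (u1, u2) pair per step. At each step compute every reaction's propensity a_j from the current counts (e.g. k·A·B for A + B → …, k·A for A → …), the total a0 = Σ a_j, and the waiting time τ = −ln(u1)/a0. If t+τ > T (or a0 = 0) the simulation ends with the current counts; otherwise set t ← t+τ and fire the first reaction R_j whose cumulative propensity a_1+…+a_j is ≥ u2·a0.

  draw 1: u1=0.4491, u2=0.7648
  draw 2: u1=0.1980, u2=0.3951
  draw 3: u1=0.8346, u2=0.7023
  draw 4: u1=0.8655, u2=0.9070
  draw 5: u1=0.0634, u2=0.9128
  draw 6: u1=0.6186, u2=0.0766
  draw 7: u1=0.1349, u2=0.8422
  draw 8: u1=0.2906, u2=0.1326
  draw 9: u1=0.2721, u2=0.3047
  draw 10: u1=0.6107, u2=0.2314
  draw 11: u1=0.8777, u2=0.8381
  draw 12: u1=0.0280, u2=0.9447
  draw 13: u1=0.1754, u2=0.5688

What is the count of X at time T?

t=0.000: Y=6 G=6 X=5 C=5 P=5
Draw 1: a1=8.580, a2=2.094, a3=8.490, a4=0.350, a0=19.514; τ=−ln(0.4491)/19.514=0.041 → t=0.041; u2·a0=0.7648·19.514=14.924; a1+a2=10.674 < 14.924 ≤ a1+…+a3=19.164 → R3 fires; Y=6 G=5 X=5 C=6 P=5
Draw 2: a1=8.580, a2=1.745, a3=8.490, a4=0.350, a0=19.165; τ=−ln(0.1980)/19.165=0.085 → t=0.126; u2·a0=0.3951·19.165=7.572 ≤ a1=8.580 → R1 fires; Y=6 G=5 X=4 C=7 P=5
Draw 3: a1=6.864, a2=1.745, a3=9.905, a4=0.350, a0=18.864; τ=−ln(0.8346)/18.864=0.010 → t=0.135; u2·a0=0.7023·18.864=13.248; a1+a2=8.609 < 13.248 ≤ a1+…+a3=18.514 → R3 fires; Y=6 G=4 X=4 C=8 P=5
Draw 4: a1=6.864, a2=1.396, a3=9.056, a4=0.350, a0=17.666; τ=−ln(0.8655)/17.666=0.008 → t=0.143; u2·a0=0.9070·17.666=16.023; a1+a2=8.260 < 16.023 ≤ a1+…+a3=17.316 → R3 fires; Y=6 G=3 X=4 C=9 P=5
Draw 5: a1=6.864, a2=1.047, a3=7.641, a4=0.350, a0=15.902; τ=−ln(0.0634)/15.902=0.173 → t=0.317; u2·a0=0.9128·15.902=14.515; a1+a2=7.911 < 14.515 ≤ a1+…+a3=15.552 → R3 fires; Y=6 G=2 X=4 C=10 P=5
Draw 6: a1=6.864, a2=0.698, a3=5.660, a4=0.350, a0=13.572; τ=−ln(0.6186)/13.572=0.035 → t=0.352; u2·a0=0.0766·13.572=1.040 ≤ a1=6.864 → R1 fires; Y=6 G=2 X=3 C=11 P=5
Draw 7: a1=5.148, a2=0.698, a3=6.226, a4=0.350, a0=12.422; τ=−ln(0.1349)/12.422=0.161 → t=0.513; u2·a0=0.8422·12.422=10.462; a1+a2=5.846 < 10.462 ≤ a1+…+a3=12.072 → R3 fires; Y=6 G=1 X=3 C=12 P=5
Draw 8: a1=5.148, a2=0.349, a3=3.396, a4=0.350, a0=9.243; τ=−ln(0.2906)/9.243=0.134 → t=0.647; u2·a0=0.1326·9.243=1.226 ≤ a1=5.148 → R1 fires; Y=6 G=1 X=2 C=13 P=5
Draw 9: a1=3.432, a2=0.349, a3=3.679, a4=0.350, a0=7.810; τ=−ln(0.2721)/7.810=0.167 → t=0.814; u2·a0=0.3047·7.810=2.380 ≤ a1=3.432 → R1 fires; Y=6 G=1 X=1 C=14 P=5
Draw 10: a1=1.716, a2=0.349, a3=3.962, a4=0.350, a0=6.377; τ=−ln(0.6107)/6.377=0.077 → t=0.891; u2·a0=0.2314·6.377=1.476 ≤ a1=1.716 → R1 fires; Y=6 G=1 X=0 C=15 P=5
Draw 11: a1=0.000, a2=0.349, a3=4.245, a4=0.350, a0=4.944; τ=−ln(0.8777)/4.944=0.026 → t=0.917; u2·a0=0.8381·4.944=4.144; a1+a2=0.349 < 4.144 ≤ a1+…+a3=4.594 → R3 fires; Y=6 G=0 X=0 C=16 P=5
Draw 12: a1=0.000, a2=0.000, a3=0.000, a4=0.350, a0=0.350; τ=−ln(0.0280)/0.350=10.216 → t=11.133; u2·a0=0.9447·0.350=0.331; a1+…+a3=0.000 < 0.331 ≤ a1+…+a4=0.350 → R4 fires; Y=7 G=0 X=0 C=16 P=4
Draw 13: a1=0.000, a2=0.000, a3=0.000, a4=0.280, a0=0.280; τ=−ln(0.1754)/0.280=6.217 → t=17.350 > T=15.27: stop.
Read off X at T=15.27: 0

X at T = 0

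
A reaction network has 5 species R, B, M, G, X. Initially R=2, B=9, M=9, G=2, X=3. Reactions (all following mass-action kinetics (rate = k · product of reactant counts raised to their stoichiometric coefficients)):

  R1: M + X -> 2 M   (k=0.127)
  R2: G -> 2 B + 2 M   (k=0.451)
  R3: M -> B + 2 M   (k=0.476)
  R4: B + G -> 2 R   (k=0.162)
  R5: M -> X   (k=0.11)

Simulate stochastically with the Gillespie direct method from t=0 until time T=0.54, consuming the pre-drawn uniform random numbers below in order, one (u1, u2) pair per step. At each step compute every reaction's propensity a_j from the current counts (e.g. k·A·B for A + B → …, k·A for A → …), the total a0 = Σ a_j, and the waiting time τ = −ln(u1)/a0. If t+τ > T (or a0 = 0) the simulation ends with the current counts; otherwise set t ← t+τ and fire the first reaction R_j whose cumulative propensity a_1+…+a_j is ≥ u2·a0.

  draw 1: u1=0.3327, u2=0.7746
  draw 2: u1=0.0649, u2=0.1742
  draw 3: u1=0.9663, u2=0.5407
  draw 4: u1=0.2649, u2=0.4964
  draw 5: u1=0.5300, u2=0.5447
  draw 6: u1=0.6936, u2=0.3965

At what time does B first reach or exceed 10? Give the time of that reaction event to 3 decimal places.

Threshold first reached at t = 0.472

t=0.000: R=2 B=9 M=9 G=2 X=3
Draw 1: a1=3.429, a2=0.902, a3=4.284, a4=2.916, a5=0.990, a0=12.521; τ=−ln(0.3327)/12.521=0.088 → t=0.088; u2·a0=0.7746·12.521=9.699; a1+…+a3=8.615 < 9.699 ≤ a1+…+a4=11.531 → R4 fires; R=4 B=8 M=9 G=1 X=3
Draw 2: a1=3.429, a2=0.451, a3=4.284, a4=1.296, a5=0.990, a0=10.450; τ=−ln(0.0649)/10.450=0.262 → t=0.350; u2·a0=0.1742·10.450=1.820 ≤ a1=3.429 → R1 fires; R=4 B=8 M=10 G=1 X=2
Draw 3: a1=2.540, a2=0.451, a3=4.760, a4=1.296, a5=1.100, a0=10.147; τ=−ln(0.9663)/10.147=0.003 → t=0.353; u2·a0=0.5407·10.147=5.486; a1+a2=2.991 < 5.486 ≤ a1+…+a3=7.751 → R3 fires; R=4 B=9 M=11 G=1 X=2
Draw 4: a1=2.794, a2=0.451, a3=5.236, a4=1.458, a5=1.210, a0=11.149; τ=−ln(0.2649)/11.149=0.119 → t=0.472; u2·a0=0.4964·11.149=5.534; a1+a2=3.245 < 5.534 ≤ a1+…+a3=8.481 → R3 fires; R=4 B=10 M=12 G=1 X=2
Draw 5: a1=3.048, a2=0.451, a3=5.712, a4=1.620, a5=1.320, a0=12.151; τ=−ln(0.5300)/12.151=0.052 → t=0.524; u2·a0=0.5447·12.151=6.619; a1+a2=3.499 < 6.619 ≤ a1+…+a3=9.211 → R3 fires; R=4 B=11 M=13 G=1 X=2
Draw 6: a1=3.302, a2=0.451, a3=6.188, a4=1.782, a5=1.430, a0=13.153; τ=−ln(0.6936)/13.153=0.028 → t=0.552 > T=0.54: stop.
B first becomes ≥ 10 when it reaches 10 at the event at t=0.472.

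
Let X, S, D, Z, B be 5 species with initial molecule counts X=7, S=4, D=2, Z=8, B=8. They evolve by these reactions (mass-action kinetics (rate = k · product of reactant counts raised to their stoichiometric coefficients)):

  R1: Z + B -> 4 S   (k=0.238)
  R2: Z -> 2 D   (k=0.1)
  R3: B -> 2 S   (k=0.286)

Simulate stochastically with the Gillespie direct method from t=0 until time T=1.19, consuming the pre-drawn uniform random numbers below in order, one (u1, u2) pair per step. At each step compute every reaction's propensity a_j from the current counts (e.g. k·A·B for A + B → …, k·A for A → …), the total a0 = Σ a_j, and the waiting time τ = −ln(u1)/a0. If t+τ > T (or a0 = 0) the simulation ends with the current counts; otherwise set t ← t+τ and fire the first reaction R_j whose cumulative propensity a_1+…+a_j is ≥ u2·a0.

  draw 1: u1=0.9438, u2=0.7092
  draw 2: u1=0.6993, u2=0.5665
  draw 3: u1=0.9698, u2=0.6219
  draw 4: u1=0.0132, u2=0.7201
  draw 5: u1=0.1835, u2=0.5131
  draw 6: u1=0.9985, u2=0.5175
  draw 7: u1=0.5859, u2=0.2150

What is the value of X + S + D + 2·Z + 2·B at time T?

Value at T = 45

Check how each reaction changes W = X + S + D + 2·Z + 2·B (weight of products minus weight of reactants):
R1: Z + B -> 4 S: (1·4) − (2·1 + 2·1) = 4 − 4 = 0
R2: Z -> 2 D: (1·2) − (2·1) = 2 − 2 = 0
R3: B -> 2 S: (1·2) − (2·1) = 2 − 2 = 0
Every reaction leaves W unchanged, so W is conserved and no simulation is needed: W(T) = W(0) = 7 + 4 + 2 + 2·8 + 2·8 = 45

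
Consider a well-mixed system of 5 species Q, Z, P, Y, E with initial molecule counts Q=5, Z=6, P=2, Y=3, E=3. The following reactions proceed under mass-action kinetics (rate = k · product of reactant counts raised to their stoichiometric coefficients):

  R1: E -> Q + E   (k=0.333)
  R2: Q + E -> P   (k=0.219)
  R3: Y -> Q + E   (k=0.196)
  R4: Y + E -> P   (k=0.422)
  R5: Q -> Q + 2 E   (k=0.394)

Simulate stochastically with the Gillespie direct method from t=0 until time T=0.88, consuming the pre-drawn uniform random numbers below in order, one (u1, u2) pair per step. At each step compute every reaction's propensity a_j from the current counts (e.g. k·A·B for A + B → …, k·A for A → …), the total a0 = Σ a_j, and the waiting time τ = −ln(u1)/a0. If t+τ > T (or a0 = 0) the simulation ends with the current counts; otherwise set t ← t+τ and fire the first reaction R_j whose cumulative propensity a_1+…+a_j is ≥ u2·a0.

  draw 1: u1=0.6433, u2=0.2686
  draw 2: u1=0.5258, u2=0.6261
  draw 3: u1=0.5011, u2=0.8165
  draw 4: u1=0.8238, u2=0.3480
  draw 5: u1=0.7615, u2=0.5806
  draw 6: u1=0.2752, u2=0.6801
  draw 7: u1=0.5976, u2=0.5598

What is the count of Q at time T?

t=0.000: Q=5 Z=6 P=2 Y=3 E=3
Draw 1: a1=0.999, a2=3.285, a3=0.588, a4=3.798, a5=1.970, a0=10.640; τ=−ln(0.6433)/10.640=0.041 → t=0.041; u2·a0=0.2686·10.640=2.858; a1=0.999 < 2.858 ≤ a1+a2=4.284 → R2 fires; Q=4 Z=6 P=3 Y=3 E=2
Draw 2: a1=0.666, a2=1.752, a3=0.588, a4=2.532, a5=1.576, a0=7.114; τ=−ln(0.5258)/7.114=0.090 → t=0.132; u2·a0=0.6261·7.114=4.454; a1+…+a3=3.006 < 4.454 ≤ a1+…+a4=5.538 → R4 fires; Q=4 Z=6 P=4 Y=2 E=1
Draw 3: a1=0.333, a2=0.876, a3=0.392, a4=0.844, a5=1.576, a0=4.021; τ=−ln(0.5011)/4.021=0.172 → t=0.304; u2·a0=0.8165·4.021=3.283; a1+…+a4=2.445 < 3.283 ≤ a1+…+a5=4.021 → R5 fires; Q=4 Z=6 P=4 Y=2 E=3
Draw 4: a1=0.999, a2=2.628, a3=0.392, a4=2.532, a5=1.576, a0=8.127; τ=−ln(0.8238)/8.127=0.024 → t=0.328; u2·a0=0.3480·8.127=2.828; a1=0.999 < 2.828 ≤ a1+a2=3.627 → R2 fires; Q=3 Z=6 P=5 Y=2 E=2
Draw 5: a1=0.666, a2=1.314, a3=0.392, a4=1.688, a5=1.182, a0=5.242; τ=−ln(0.7615)/5.242=0.052 → t=0.379; u2·a0=0.5806·5.242=3.044; a1+…+a3=2.372 < 3.044 ≤ a1+…+a4=4.060 → R4 fires; Q=3 Z=6 P=6 Y=1 E=1
Draw 6: a1=0.333, a2=0.657, a3=0.196, a4=0.422, a5=1.182, a0=2.790; τ=−ln(0.2752)/2.790=0.462 → t=0.842; u2·a0=0.6801·2.790=1.897; a1+…+a4=1.608 < 1.897 ≤ a1+…+a5=2.790 → R5 fires; Q=3 Z=6 P=6 Y=1 E=3
Draw 7: a1=0.999, a2=1.971, a3=0.196, a4=1.266, a5=1.182, a0=5.614; τ=−ln(0.5976)/5.614=0.092 → t=0.934 > T=0.88: stop.
Read off Q at T=0.88: 3

Q at T = 3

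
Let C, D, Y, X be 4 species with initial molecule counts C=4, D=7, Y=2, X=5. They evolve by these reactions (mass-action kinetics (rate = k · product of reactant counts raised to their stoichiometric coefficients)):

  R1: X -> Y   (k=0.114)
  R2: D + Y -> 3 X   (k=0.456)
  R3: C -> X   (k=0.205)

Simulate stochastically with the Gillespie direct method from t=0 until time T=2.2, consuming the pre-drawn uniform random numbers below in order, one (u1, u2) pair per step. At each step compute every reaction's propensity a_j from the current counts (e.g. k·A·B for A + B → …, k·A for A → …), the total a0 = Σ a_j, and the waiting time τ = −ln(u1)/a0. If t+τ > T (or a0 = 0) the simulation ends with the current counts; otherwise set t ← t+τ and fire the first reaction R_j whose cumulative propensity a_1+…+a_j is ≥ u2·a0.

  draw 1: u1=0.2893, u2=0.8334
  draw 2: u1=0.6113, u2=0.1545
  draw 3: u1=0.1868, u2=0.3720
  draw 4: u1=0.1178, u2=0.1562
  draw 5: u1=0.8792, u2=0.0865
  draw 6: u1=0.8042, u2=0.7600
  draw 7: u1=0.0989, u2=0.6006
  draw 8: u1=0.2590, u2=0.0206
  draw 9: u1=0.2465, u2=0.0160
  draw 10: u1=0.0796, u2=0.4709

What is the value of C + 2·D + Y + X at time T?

Check how each reaction changes W = C + 2·D + Y + X (weight of products minus weight of reactants):
R1: X -> Y: (1·1) − (1·1) = 1 − 1 = 0
R2: D + Y -> 3 X: (1·3) − (2·1 + 1·1) = 3 − 3 = 0
R3: C -> X: (1·1) − (1·1) = 1 − 1 = 0
Every reaction leaves W unchanged, so W is conserved and no simulation is needed: W(T) = W(0) = 4 + 2·7 + 2 + 5 = 25

Value at T = 25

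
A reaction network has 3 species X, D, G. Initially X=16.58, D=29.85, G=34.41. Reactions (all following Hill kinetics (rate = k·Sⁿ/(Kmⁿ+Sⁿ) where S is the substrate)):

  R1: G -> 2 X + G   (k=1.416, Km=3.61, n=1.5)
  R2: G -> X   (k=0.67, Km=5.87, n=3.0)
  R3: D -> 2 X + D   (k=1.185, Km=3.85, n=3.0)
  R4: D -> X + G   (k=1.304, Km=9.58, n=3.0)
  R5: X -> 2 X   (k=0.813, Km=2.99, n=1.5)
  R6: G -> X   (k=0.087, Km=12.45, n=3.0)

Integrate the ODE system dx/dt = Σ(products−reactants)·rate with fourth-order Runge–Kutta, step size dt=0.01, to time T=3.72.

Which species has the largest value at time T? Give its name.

Dominant species at T: X

RK4 with dt=0.01: 372 steps to T=3.72. Trajectory (selected grid times):
t=0.00: X=16.58 D=29.85 G=34.41
t=0.41: X=19.81 D=29.33 G=34.62
t=0.83: X=23.12 D=28.80 G=34.83
t=1.24: X=26.36 D=28.29 G=35.04
t=1.65: X=29.59 D=27.77 G=35.25
t=2.07: X=32.91 D=27.25 G=35.46
t=2.48: X=36.15 D=26.74 G=35.66
t=2.89: X=39.39 D=26.23 G=35.86
t=3.31: X=42.70 D=25.71 G=36.07
t=3.72: X=45.94 D=25.20 G=36.27
At T=3.72: X=45.94 D=25.20 G=36.27; the largest is X.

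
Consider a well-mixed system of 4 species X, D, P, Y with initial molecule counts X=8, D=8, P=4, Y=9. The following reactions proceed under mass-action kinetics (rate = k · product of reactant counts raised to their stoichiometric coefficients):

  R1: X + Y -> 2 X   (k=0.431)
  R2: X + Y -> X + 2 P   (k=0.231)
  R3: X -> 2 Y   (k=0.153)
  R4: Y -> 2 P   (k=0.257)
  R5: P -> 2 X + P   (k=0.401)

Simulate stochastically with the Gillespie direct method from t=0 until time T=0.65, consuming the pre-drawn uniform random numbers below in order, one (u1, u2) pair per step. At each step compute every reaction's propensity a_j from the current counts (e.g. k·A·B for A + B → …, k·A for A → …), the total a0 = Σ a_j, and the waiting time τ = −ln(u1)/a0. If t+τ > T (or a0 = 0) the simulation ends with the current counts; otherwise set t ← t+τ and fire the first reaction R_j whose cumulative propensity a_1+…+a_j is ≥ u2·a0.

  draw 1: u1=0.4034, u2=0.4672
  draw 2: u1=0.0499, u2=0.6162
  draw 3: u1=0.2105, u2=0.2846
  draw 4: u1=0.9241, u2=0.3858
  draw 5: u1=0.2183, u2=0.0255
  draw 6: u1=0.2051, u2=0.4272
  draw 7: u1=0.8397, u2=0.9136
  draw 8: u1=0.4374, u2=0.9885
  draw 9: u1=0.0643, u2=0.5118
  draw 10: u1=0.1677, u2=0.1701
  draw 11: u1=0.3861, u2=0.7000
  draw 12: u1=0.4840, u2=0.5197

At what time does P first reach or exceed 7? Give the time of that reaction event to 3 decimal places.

t=0.000: X=8 D=8 P=4 Y=9
Draw 1: a1=31.032, a2=16.632, a3=1.224, a4=2.313, a5=1.604, a0=52.805; τ=−ln(0.4034)/52.805=0.017 → t=0.017; u2·a0=0.4672·52.805=24.670 ≤ a1=31.032 → R1 fires; X=9 D=8 P=4 Y=8
Draw 2: a1=31.032, a2=16.632, a3=1.377, a4=2.056, a5=1.604, a0=52.701; τ=−ln(0.0499)/52.701=0.057 → t=0.074; u2·a0=0.6162·52.701=32.474; a1=31.032 < 32.474 ≤ a1+a2=47.664 → R2 fires; X=9 D=8 P=6 Y=7
Draw 3: a1=27.153, a2=14.553, a3=1.377, a4=1.799, a5=2.406, a0=47.288; τ=−ln(0.2105)/47.288=0.033 → t=0.107; u2·a0=0.2846·47.288=13.458 ≤ a1=27.153 → R1 fires; X=10 D=8 P=6 Y=6
Draw 4: a1=25.860, a2=13.860, a3=1.530, a4=1.542, a5=2.406, a0=45.198; τ=−ln(0.9241)/45.198=0.002 → t=0.109; u2·a0=0.3858·45.198=17.437 ≤ a1=25.860 → R1 fires; X=11 D=8 P=6 Y=5
Draw 5: a1=23.705, a2=12.705, a3=1.683, a4=1.285, a5=2.406, a0=41.784; τ=−ln(0.2183)/41.784=0.036 → t=0.145; u2·a0=0.0255·41.784=1.065 ≤ a1=23.705 → R1 fires; X=12 D=8 P=6 Y=4
Draw 6: a1=20.688, a2=11.088, a3=1.836, a4=1.028, a5=2.406, a0=37.046; τ=−ln(0.2051)/37.046=0.043 → t=0.188; u2·a0=0.4272·37.046=15.826 ≤ a1=20.688 → R1 fires; X=13 D=8 P=6 Y=3
Draw 7: a1=16.809, a2=9.009, a3=1.989, a4=0.771, a5=2.406, a0=30.984; τ=−ln(0.8397)/30.984=0.006 → t=0.194; u2·a0=0.9136·30.984=28.307; a1+…+a3=27.807 < 28.307 ≤ a1+…+a4=28.578 → R4 fires; X=13 D=8 P=8 Y=2
Draw 8: a1=11.206, a2=6.006, a3=1.989, a4=0.514, a5=3.208, a0=22.923; τ=−ln(0.4374)/22.923=0.036 → t=0.230; u2·a0=0.9885·22.923=22.659; a1+…+a4=19.715 < 22.659 ≤ a1+…+a5=22.923 → R5 fires; X=15 D=8 P=8 Y=2
Draw 9: a1=12.930, a2=6.930, a3=2.295, a4=0.514, a5=3.208, a0=25.877; τ=−ln(0.0643)/25.877=0.106 → t=0.336; u2·a0=0.5118·25.877=13.244; a1=12.930 < 13.244 ≤ a1+a2=19.860 → R2 fires; X=15 D=8 P=10 Y=1
Draw 10: a1=6.465, a2=3.465, a3=2.295, a4=0.257, a5=4.010, a0=16.492; τ=−ln(0.1677)/16.492=0.108 → t=0.444; u2·a0=0.1701·16.492=2.805 ≤ a1=6.465 → R1 fires; X=16 D=8 P=10 Y=0
Draw 11: a1=0.000, a2=0.000, a3=2.448, a4=0.000, a5=4.010, a0=6.458; τ=−ln(0.3861)/6.458=0.147 → t=0.591; u2·a0=0.7000·6.458=4.521; a1+…+a4=2.448 < 4.521 ≤ a1+…+a5=6.458 → R5 fires; X=18 D=8 P=10 Y=0
Draw 12: a1=0.000, a2=0.000, a3=2.754, a4=0.000, a5=4.010, a0=6.764; τ=−ln(0.4840)/6.764=0.107 → t=0.699 > T=0.65: stop.
P first becomes ≥ 7 when it reaches 8 at the event at t=0.194.

Threshold first reached at t = 0.194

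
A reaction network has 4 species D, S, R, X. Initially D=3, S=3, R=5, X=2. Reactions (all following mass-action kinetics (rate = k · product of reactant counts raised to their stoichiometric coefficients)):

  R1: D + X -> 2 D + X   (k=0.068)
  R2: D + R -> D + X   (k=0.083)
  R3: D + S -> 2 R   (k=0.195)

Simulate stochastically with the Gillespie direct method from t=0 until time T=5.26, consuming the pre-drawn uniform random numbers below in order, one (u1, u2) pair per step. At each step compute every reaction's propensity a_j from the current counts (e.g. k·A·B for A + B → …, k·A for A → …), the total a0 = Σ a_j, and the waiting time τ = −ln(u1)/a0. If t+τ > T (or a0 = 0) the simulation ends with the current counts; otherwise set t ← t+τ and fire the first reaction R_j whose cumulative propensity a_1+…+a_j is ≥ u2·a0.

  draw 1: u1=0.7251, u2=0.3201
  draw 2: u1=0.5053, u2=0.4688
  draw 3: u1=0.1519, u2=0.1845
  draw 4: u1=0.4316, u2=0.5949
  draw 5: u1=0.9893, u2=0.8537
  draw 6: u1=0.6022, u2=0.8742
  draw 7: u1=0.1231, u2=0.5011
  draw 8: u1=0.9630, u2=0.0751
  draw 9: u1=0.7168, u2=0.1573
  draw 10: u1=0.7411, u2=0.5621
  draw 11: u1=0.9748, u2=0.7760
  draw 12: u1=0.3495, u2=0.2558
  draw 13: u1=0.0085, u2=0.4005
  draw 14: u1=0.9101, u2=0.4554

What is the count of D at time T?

D at T = 5

t=0.000: D=3 S=3 R=5 X=2
Draw 1: a1=0.408, a2=1.245, a3=1.755, a0=3.408; τ=−ln(0.7251)/3.408=0.094 → t=0.094; u2·a0=0.3201·3.408=1.091; a1=0.408 < 1.091 ≤ a1+a2=1.653 → R2 fires; D=3 S=3 R=4 X=3
Draw 2: a1=0.612, a2=0.996, a3=1.755, a0=3.363; τ=−ln(0.5053)/3.363=0.203 → t=0.297; u2·a0=0.4688·3.363=1.577; a1=0.612 < 1.577 ≤ a1+a2=1.608 → R2 fires; D=3 S=3 R=3 X=4
Draw 3: a1=0.816, a2=0.747, a3=1.755, a0=3.318; τ=−ln(0.1519)/3.318=0.568 → t=0.865; u2·a0=0.1845·3.318=0.612 ≤ a1=0.816 → R1 fires; D=4 S=3 R=3 X=4
Draw 4: a1=1.088, a2=0.996, a3=2.340, a0=4.424; τ=−ln(0.4316)/4.424=0.190 → t=1.055; u2·a0=0.5949·4.424=2.632; a1+a2=2.084 < 2.632 ≤ a1+…+a3=4.424 → R3 fires; D=3 S=2 R=5 X=4
Draw 5: a1=0.816, a2=1.245, a3=1.170, a0=3.231; τ=−ln(0.9893)/3.231=0.003 → t=1.059; u2·a0=0.8537·3.231=2.758; a1+a2=2.061 < 2.758 ≤ a1+…+a3=3.231 → R3 fires; D=2 S=1 R=7 X=4
Draw 6: a1=0.544, a2=1.162, a3=0.390, a0=2.096; τ=−ln(0.6022)/2.096=0.242 → t=1.300; u2·a0=0.8742·2.096=1.832; a1+a2=1.706 < 1.832 ≤ a1+…+a3=2.096 → R3 fires; D=1 S=0 R=9 X=4
Draw 7: a1=0.272, a2=0.747, a3=0.000, a0=1.019; τ=−ln(0.1231)/1.019=2.056 → t=3.356; u2·a0=0.5011·1.019=0.511; a1=0.272 < 0.511 ≤ a1+a2=1.019 → R2 fires; D=1 S=0 R=8 X=5
Draw 8: a1=0.340, a2=0.664, a3=0.000, a0=1.004; τ=−ln(0.9630)/1.004=0.038 → t=3.394; u2·a0=0.0751·1.004=0.075 ≤ a1=0.340 → R1 fires; D=2 S=0 R=8 X=5
Draw 9: a1=0.680, a2=1.328, a3=0.000, a0=2.008; τ=−ln(0.7168)/2.008=0.166 → t=3.560; u2·a0=0.1573·2.008=0.316 ≤ a1=0.680 → R1 fires; D=3 S=0 R=8 X=5
Draw 10: a1=1.020, a2=1.992, a3=0.000, a0=3.012; τ=−ln(0.7411)/3.012=0.099 → t=3.659; u2·a0=0.5621·3.012=1.693; a1=1.020 < 1.693 ≤ a1+a2=3.012 → R2 fires; D=3 S=0 R=7 X=6
Draw 11: a1=1.224, a2=1.743, a3=0.000, a0=2.967; τ=−ln(0.9748)/2.967=0.009 → t=3.668; u2·a0=0.7760·2.967=2.302; a1=1.224 < 2.302 ≤ a1+a2=2.967 → R2 fires; D=3 S=0 R=6 X=7
Draw 12: a1=1.428, a2=1.494, a3=0.000, a0=2.922; τ=−ln(0.3495)/2.922=0.360 → t=4.027; u2·a0=0.2558·2.922=0.747 ≤ a1=1.428 → R1 fires; D=4 S=0 R=6 X=7
Draw 13: a1=1.904, a2=1.992, a3=0.000, a0=3.896; τ=−ln(0.0085)/3.896=1.224 → t=5.251; u2·a0=0.4005·3.896=1.560 ≤ a1=1.904 → R1 fires; D=5 S=0 R=6 X=7
Draw 14: a1=2.380, a2=2.490, a3=0.000, a0=4.870; τ=−ln(0.9101)/4.870=0.019 → t=5.270 > T=5.26: stop.
Read off D at T=5.26: 5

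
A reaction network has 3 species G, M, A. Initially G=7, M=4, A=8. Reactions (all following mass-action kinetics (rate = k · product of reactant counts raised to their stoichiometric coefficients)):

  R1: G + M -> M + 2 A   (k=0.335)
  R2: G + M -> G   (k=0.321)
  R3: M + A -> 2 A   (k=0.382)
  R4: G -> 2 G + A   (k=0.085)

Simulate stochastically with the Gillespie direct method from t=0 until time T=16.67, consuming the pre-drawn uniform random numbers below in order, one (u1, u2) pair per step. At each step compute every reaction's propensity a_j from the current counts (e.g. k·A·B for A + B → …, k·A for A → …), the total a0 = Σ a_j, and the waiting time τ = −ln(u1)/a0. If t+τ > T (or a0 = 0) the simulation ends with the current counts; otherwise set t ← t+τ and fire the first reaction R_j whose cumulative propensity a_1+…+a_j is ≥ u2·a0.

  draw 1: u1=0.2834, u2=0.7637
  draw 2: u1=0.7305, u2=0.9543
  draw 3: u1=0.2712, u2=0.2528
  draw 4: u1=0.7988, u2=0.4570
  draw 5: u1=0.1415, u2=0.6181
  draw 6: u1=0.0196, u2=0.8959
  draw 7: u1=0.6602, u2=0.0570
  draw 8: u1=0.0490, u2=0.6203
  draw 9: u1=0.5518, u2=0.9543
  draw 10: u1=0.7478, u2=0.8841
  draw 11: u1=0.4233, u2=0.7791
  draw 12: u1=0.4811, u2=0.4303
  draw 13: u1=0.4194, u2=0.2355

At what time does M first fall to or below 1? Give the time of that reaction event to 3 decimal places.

Threshold first reached at t = 0.141

t=0.000: G=7 M=4 A=8
Draw 1: a1=9.380, a2=8.988, a3=12.224, a4=0.595, a0=31.187; τ=−ln(0.2834)/31.187=0.040 → t=0.040; u2·a0=0.7637·31.187=23.818; a1+a2=18.368 < 23.818 ≤ a1+…+a3=30.592 → R3 fires; G=7 M=3 A=9
Draw 2: a1=7.035, a2=6.741, a3=10.314, a4=0.595, a0=24.685; τ=−ln(0.7305)/24.685=0.013 → t=0.053; u2·a0=0.9543·24.685=23.557; a1+a2=13.776 < 23.557 ≤ a1+…+a3=24.090 → R3 fires; G=7 M=2 A=10
Draw 3: a1=4.690, a2=4.494, a3=7.640, a4=0.595, a0=17.419; τ=−ln(0.2712)/17.419=0.075 → t=0.128; u2·a0=0.2528·17.419=4.404 ≤ a1=4.690 → R1 fires; G=6 M=2 A=12
Draw 4: a1=4.020, a2=3.852, a3=9.168, a4=0.510, a0=17.550; τ=−ln(0.7988)/17.550=0.013 → t=0.141; u2·a0=0.4570·17.550=8.020; a1+a2=7.872 < 8.020 ≤ a1+…+a3=17.040 → R3 fires; G=6 M=1 A=13
Draw 5: a1=2.010, a2=1.926, a3=4.966, a4=0.510, a0=9.412; τ=−ln(0.1415)/9.412=0.208 → t=0.349; u2·a0=0.6181·9.412=5.818; a1+a2=3.936 < 5.818 ≤ a1+…+a3=8.902 → R3 fires; G=6 M=0 A=14
Draw 6: a1=0.000, a2=0.000, a3=0.000, a4=0.510, a0=0.510; τ=−ln(0.0196)/0.510=7.710 → t=8.059; u2·a0=0.8959·0.510=0.457; a1+…+a3=0.000 < 0.457 ≤ a1+…+a4=0.510 → R4 fires; G=7 M=0 A=15
Draw 7: a1=0.000, a2=0.000, a3=0.000, a4=0.595, a0=0.595; τ=−ln(0.6602)/0.595=0.698 → t=8.757; u2·a0=0.0570·0.595=0.034; a1+…+a3=0.000 < 0.034 ≤ a1+…+a4=0.595 → R4 fires; G=8 M=0 A=16
Draw 8: a1=0.000, a2=0.000, a3=0.000, a4=0.680, a0=0.680; τ=−ln(0.0490)/0.680=4.435 → t=13.192; u2·a0=0.6203·0.680=0.422; a1+…+a3=0.000 < 0.422 ≤ a1+…+a4=0.680 → R4 fires; G=9 M=0 A=17
Draw 9: a1=0.000, a2=0.000, a3=0.000, a4=0.765, a0=0.765; τ=−ln(0.5518)/0.765=0.777 → t=13.969; u2·a0=0.9543·0.765=0.730; a1+…+a3=0.000 < 0.730 ≤ a1+…+a4=0.765 → R4 fires; G=10 M=0 A=18
Draw 10: a1=0.000, a2=0.000, a3=0.000, a4=0.850, a0=0.850; τ=−ln(0.7478)/0.850=0.342 → t=14.311; u2·a0=0.8841·0.850=0.751; a1+…+a3=0.000 < 0.751 ≤ a1+…+a4=0.850 → R4 fires; G=11 M=0 A=19
Draw 11: a1=0.000, a2=0.000, a3=0.000, a4=0.935, a0=0.935; τ=−ln(0.4233)/0.935=0.919 → t=15.230; u2·a0=0.7791·0.935=0.728; a1+…+a3=0.000 < 0.728 ≤ a1+…+a4=0.935 → R4 fires; G=12 M=0 A=20
Draw 12: a1=0.000, a2=0.000, a3=0.000, a4=1.020, a0=1.020; τ=−ln(0.4811)/1.020=0.717 → t=15.948; u2·a0=0.4303·1.020=0.439; a1+…+a3=0.000 < 0.439 ≤ a1+…+a4=1.020 → R4 fires; G=13 M=0 A=21
Draw 13: a1=0.000, a2=0.000, a3=0.000, a4=1.105, a0=1.105; τ=−ln(0.4194)/1.105=0.786 → t=16.734 > T=16.67: stop.
M first becomes ≤ 1 when it reaches 1 at the event at t=0.141.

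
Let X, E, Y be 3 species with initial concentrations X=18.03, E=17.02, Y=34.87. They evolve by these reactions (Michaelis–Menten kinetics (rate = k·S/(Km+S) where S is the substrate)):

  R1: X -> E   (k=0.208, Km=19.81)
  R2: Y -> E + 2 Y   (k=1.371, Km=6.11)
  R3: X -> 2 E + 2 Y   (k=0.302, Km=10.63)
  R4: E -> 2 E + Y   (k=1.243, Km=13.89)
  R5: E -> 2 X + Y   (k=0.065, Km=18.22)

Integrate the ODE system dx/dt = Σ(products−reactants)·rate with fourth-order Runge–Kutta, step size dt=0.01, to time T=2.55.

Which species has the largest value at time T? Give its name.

Dominant species at T: Y

RK4 with dt=0.01: 255 steps to T=2.55. Trajectory (selected grid times):
t=0.00: X=18.03 E=17.02 Y=34.87
t=0.28: X=17.97 E=17.67 Y=35.51
t=0.57: X=17.90 E=18.34 Y=36.17
t=0.85: X=17.84 E=18.99 Y=36.81
t=1.13: X=17.78 E=19.65 Y=37.46
t=1.42: X=17.71 E=20.33 Y=38.13
t=1.70: X=17.65 E=20.99 Y=38.79
t=1.98: X=17.59 E=21.66 Y=39.45
t=2.27: X=17.53 E=22.35 Y=40.13
t=2.55: X=17.47 E=23.02 Y=40.80
At T=2.55: X=17.47 E=23.02 Y=40.80; the largest is Y.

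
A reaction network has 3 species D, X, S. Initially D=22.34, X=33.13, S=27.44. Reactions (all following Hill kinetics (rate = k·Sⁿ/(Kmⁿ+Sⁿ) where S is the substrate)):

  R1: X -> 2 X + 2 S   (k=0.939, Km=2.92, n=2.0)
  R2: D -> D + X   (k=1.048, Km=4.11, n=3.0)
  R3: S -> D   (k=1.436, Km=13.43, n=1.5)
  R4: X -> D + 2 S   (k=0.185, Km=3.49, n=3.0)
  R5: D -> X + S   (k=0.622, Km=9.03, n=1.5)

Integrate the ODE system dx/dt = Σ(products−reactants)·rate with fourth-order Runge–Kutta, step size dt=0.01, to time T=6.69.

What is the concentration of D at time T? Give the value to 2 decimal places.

RK4 with dt=0.01: 669 steps to T=6.69. Trajectory (selected grid times):
t=0.00: D=22.34 X=33.13 S=27.44
t=0.74: D=22.91 X=34.82 S=28.66
t=1.49: D=23.49 X=36.54 S=29.89
t=2.23: D=24.08 X=38.24 S=31.10
t=2.97: D=24.67 X=39.94 S=32.30
t=3.72: D=25.28 X=41.67 S=33.50
t=4.46: D=25.89 X=43.37 S=34.69
t=5.20: D=26.51 X=45.09 S=35.87
t=5.95: D=27.13 X=46.82 S=37.06
t=6.69: D=27.76 X=48.54 S=38.23
Read off D at T=6.69: 27.76

D at T = 27.76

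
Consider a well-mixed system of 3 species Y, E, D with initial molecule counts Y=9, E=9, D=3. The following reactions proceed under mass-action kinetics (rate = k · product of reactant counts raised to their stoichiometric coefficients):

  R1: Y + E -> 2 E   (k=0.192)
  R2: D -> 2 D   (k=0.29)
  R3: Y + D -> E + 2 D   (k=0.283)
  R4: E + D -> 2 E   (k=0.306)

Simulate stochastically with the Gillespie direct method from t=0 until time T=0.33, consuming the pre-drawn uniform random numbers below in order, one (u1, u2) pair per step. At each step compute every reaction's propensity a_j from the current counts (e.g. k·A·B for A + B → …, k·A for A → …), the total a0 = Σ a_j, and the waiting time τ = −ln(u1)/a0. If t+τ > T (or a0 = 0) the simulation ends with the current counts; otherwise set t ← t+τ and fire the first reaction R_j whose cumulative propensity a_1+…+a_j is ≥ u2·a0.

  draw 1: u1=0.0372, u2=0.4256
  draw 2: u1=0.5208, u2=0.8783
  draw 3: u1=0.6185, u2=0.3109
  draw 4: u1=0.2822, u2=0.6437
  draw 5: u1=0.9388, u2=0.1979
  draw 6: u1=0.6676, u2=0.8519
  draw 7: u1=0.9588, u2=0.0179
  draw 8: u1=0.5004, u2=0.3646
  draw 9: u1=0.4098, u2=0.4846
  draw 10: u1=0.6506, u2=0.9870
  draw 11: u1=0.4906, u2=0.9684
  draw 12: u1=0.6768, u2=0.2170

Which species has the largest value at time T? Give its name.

Dominant species at T: E

t=0.000: Y=9 E=9 D=3
Draw 1: a1=15.552, a2=0.870, a3=7.641, a4=8.262, a0=32.325; τ=−ln(0.0372)/32.325=0.102 → t=0.102; u2·a0=0.4256·32.325=13.758 ≤ a1=15.552 → R1 fires; Y=8 E=10 D=3
Draw 2: a1=15.360, a2=0.870, a3=6.792, a4=9.180, a0=32.202; τ=−ln(0.5208)/32.202=0.020 → t=0.122; u2·a0=0.8783·32.202=28.283; a1+…+a3=23.022 < 28.283 ≤ a1+…+a4=32.202 → R4 fires; Y=8 E=11 D=2
Draw 3: a1=16.896, a2=0.580, a3=4.528, a4=6.732, a0=28.736; τ=−ln(0.6185)/28.736=0.017 → t=0.139; u2·a0=0.3109·28.736=8.934 ≤ a1=16.896 → R1 fires; Y=7 E=12 D=2
Draw 4: a1=16.128, a2=0.580, a3=3.962, a4=7.344, a0=28.014; τ=−ln(0.2822)/28.014=0.045 → t=0.184; u2·a0=0.6437·28.014=18.033; a1+a2=16.708 < 18.033 ≤ a1+…+a3=20.670 → R3 fires; Y=6 E=13 D=3
Draw 5: a1=14.976, a2=0.870, a3=5.094, a4=11.934, a0=32.874; τ=−ln(0.9388)/32.874=0.002 → t=0.186; u2·a0=0.1979·32.874=6.506 ≤ a1=14.976 → R1 fires; Y=5 E=14 D=3
Draw 6: a1=13.440, a2=0.870, a3=4.245, a4=12.852, a0=31.407; τ=−ln(0.6676)/31.407=0.013 → t=0.199; u2·a0=0.8519·31.407=26.756; a1+…+a3=18.555 < 26.756 ≤ a1+…+a4=31.407 → R4 fires; Y=5 E=15 D=2
Draw 7: a1=14.400, a2=0.580, a3=2.830, a4=9.180, a0=26.990; τ=−ln(0.9588)/26.990=0.002 → t=0.200; u2·a0=0.0179·26.990=0.483 ≤ a1=14.400 → R1 fires; Y=4 E=16 D=2
Draw 8: a1=12.288, a2=0.580, a3=2.264, a4=9.792, a0=24.924; τ=−ln(0.5004)/24.924=0.028 → t=0.228; u2·a0=0.3646·24.924=9.087 ≤ a1=12.288 → R1 fires; Y=3 E=17 D=2
Draw 9: a1=9.792, a2=0.580, a3=1.698, a4=10.404, a0=22.474; τ=−ln(0.4098)/22.474=0.040 → t=0.268; u2·a0=0.4846·22.474=10.891; a1+a2=10.372 < 10.891 ≤ a1+…+a3=12.070 → R3 fires; Y=2 E=18 D=3
Draw 10: a1=6.912, a2=0.870, a3=1.698, a4=16.524, a0=26.004; τ=−ln(0.6506)/26.004=0.017 → t=0.284; u2·a0=0.9870·26.004=25.666; a1+…+a3=9.480 < 25.666 ≤ a1+…+a4=26.004 → R4 fires; Y=2 E=19 D=2
Draw 11: a1=7.296, a2=0.580, a3=1.132, a4=11.628, a0=20.636; τ=−ln(0.4906)/20.636=0.035 → t=0.319; u2·a0=0.9684·20.636=19.984; a1+…+a3=9.008 < 19.984 ≤ a1+…+a4=20.636 → R4 fires; Y=2 E=20 D=1
Draw 12: a1=7.680, a2=0.290, a3=0.566, a4=6.120, a0=14.656; τ=−ln(0.6768)/14.656=0.027 → t=0.345 > T=0.33: stop.
At T=0.33: Y=2 E=20 D=1; the largest is E.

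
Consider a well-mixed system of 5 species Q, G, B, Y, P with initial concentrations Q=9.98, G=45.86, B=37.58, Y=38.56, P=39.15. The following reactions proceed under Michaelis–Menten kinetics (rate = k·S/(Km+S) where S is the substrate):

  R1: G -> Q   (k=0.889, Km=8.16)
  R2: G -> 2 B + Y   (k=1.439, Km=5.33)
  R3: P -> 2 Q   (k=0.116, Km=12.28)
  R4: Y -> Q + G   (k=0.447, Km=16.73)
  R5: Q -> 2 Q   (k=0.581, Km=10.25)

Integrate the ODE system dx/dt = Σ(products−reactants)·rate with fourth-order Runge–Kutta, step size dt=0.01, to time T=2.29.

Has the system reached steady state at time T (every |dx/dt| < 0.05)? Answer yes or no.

Steady state at T: no

RK4 with dt=0.01: 229 steps to T=2.29. Trajectory (selected grid times):
t=0.00: Q=9.98 G=45.86 B=37.58 Y=38.56 P=39.15
t=0.25: Q=10.36 G=45.43 B=38.22 Y=38.80 P=39.13
t=0.51: Q=10.76 G=44.98 B=38.89 Y=39.06 P=39.10
t=0.76: Q=11.15 G=44.55 B=39.54 Y=39.30 P=39.08
t=1.02: Q=11.55 G=44.10 B=40.20 Y=39.55 P=39.06
t=1.27: Q=11.94 G=43.67 B=40.85 Y=39.80 P=39.04
t=1.53: Q=12.34 G=43.22 B=41.51 Y=40.05 P=39.01
t=1.78: Q=12.73 G=42.80 B=42.15 Y=40.29 P=38.99
t=2.04: Q=13.14 G=42.35 B=42.82 Y=40.54 P=38.97
t=2.29: Q=13.53 G=41.93 B=43.46 Y=40.78 P=38.95
Rates at T: R1=0.7442, R2=1.2767, R3=0.0882, R4=0.3170, R5=0.3306
dx/dt at T (Σ net stoichiometry × rate): Q=+1.5681, G=-1.7039, B=+2.5534, Y=+0.9597, P=-0.0882
Largest |dx/dt| is |+2.5534| (B) ≥ 0.05 → not steady.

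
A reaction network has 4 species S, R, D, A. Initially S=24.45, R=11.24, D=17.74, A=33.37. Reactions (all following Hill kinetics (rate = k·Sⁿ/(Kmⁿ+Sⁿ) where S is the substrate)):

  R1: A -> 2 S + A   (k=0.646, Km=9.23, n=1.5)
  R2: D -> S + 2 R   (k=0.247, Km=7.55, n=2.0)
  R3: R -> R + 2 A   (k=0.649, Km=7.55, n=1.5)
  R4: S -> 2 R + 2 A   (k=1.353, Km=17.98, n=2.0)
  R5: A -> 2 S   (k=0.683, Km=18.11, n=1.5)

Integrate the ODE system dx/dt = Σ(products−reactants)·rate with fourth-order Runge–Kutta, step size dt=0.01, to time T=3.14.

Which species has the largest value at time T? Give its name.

Dominant species at T: A

RK4 with dt=0.01: 314 steps to T=3.14. Trajectory (selected grid times):
t=0.00: S=24.45 R=11.24 D=17.74 A=33.37
t=0.35: S=24.95 R=12.01 D=17.67 A=34.12
t=0.70: S=25.46 R=12.78 D=17.59 A=34.88
t=1.05: S=25.96 R=13.56 D=17.52 A=35.66
t=1.40: S=26.46 R=14.35 D=17.45 A=36.45
t=1.74: S=26.95 R=15.13 D=17.38 A=37.23
t=2.09: S=27.46 R=15.93 D=17.30 A=38.05
t=2.44: S=27.96 R=16.74 D=17.23 A=38.88
t=2.79: S=28.47 R=17.56 D=17.16 A=39.73
t=3.14: S=28.97 R=18.39 D=17.09 A=40.58
At T=3.14: S=28.97 R=18.39 D=17.09 A=40.58; the largest is A.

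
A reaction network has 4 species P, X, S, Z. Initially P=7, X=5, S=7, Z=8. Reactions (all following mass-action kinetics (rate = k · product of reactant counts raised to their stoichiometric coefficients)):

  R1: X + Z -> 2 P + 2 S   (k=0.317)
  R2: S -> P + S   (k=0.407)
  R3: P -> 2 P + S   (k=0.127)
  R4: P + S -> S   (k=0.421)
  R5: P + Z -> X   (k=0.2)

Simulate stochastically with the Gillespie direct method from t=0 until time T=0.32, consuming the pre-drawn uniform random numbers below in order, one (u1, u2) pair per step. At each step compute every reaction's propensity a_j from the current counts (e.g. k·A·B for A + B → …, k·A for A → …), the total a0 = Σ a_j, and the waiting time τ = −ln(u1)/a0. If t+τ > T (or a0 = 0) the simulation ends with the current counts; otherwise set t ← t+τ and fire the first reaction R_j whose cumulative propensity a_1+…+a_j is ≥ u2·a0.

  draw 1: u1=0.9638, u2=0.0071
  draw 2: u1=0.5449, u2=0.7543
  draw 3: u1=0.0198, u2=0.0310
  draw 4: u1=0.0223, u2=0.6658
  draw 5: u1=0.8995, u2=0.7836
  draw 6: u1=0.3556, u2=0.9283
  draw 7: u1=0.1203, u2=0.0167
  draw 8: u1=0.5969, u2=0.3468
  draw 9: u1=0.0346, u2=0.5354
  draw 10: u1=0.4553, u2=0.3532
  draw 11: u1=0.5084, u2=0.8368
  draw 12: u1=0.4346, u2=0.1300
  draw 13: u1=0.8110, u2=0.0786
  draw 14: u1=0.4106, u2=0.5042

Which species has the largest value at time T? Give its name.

t=0.000: P=7 X=5 S=7 Z=8
Draw 1: a1=12.680, a2=2.849, a3=0.889, a4=20.629, a5=11.200, a0=48.247; τ=−ln(0.9638)/48.247=0.001 → t=0.001; u2·a0=0.0071·48.247=0.343 ≤ a1=12.680 → R1 fires; P=9 X=4 S=9 Z=7
Draw 2: a1=8.876, a2=3.663, a3=1.143, a4=34.101, a5=12.600, a0=60.383; τ=−ln(0.5449)/60.383=0.010 → t=0.011; u2·a0=0.7543·60.383=45.547; a1+…+a3=13.682 < 45.547 ≤ a1+…+a4=47.783 → R4 fires; P=8 X=4 S=9 Z=7
Draw 3: a1=8.876, a2=3.663, a3=1.016, a4=30.312, a5=11.200, a0=55.067; τ=−ln(0.0198)/55.067=0.071 → t=0.082; u2·a0=0.0310·55.067=1.707 ≤ a1=8.876 → R1 fires; P=10 X=3 S=11 Z=6
Draw 4: a1=5.706, a2=4.477, a3=1.270, a4=46.310, a5=12.000, a0=69.763; τ=−ln(0.0223)/69.763=0.055 → t=0.137; u2·a0=0.6658·69.763=46.448; a1+…+a3=11.453 < 46.448 ≤ a1+…+a4=57.763 → R4 fires; P=9 X=3 S=11 Z=6
Draw 5: a1=5.706, a2=4.477, a3=1.143, a4=41.679, a5=10.800, a0=63.805; τ=−ln(0.8995)/63.805=0.002 → t=0.138; u2·a0=0.7836·63.805=49.998; a1+…+a3=11.326 < 49.998 ≤ a1+…+a4=53.005 → R4 fires; P=8 X=3 S=11 Z=6
Draw 6: a1=5.706, a2=4.477, a3=1.016, a4=37.048, a5=9.600, a0=57.847; τ=−ln(0.3556)/57.847=0.018 → t=0.156; u2·a0=0.9283·57.847=53.699; a1+…+a4=48.247 < 53.699 ≤ a1+…+a5=57.847 → R5 fires; P=7 X=4 S=11 Z=5
Draw 7: a1=6.340, a2=4.477, a3=0.889, a4=32.417, a5=7.000, a0=51.123; τ=−ln(0.1203)/51.123=0.041 → t=0.198; u2·a0=0.0167·51.123=0.854 ≤ a1=6.340 → R1 fires; P=9 X=3 S=13 Z=4
Draw 8: a1=3.804, a2=5.291, a3=1.143, a4=49.257, a5=7.200, a0=66.695; τ=−ln(0.5969)/66.695=0.008 → t=0.205; u2·a0=0.3468·66.695=23.130; a1+…+a3=10.238 < 23.130 ≤ a1+…+a4=59.495 → R4 fires; P=8 X=3 S=13 Z=4
Draw 9: a1=3.804, a2=5.291, a3=1.016, a4=43.784, a5=6.400, a0=60.295; τ=−ln(0.0346)/60.295=0.056 → t=0.261; u2·a0=0.5354·60.295=32.282; a1+…+a3=10.111 < 32.282 ≤ a1+…+a4=53.895 → R4 fires; P=7 X=3 S=13 Z=4
Draw 10: a1=3.804, a2=5.291, a3=0.889, a4=38.311, a5=5.600, a0=53.895; τ=−ln(0.4553)/53.895=0.015 → t=0.276; u2·a0=0.3532·53.895=19.036; a1+…+a3=9.984 < 19.036 ≤ a1+…+a4=48.295 → R4 fires; P=6 X=3 S=13 Z=4
Draw 11: a1=3.804, a2=5.291, a3=0.762, a4=32.838, a5=4.800, a0=47.495; τ=−ln(0.5084)/47.495=0.014 → t=0.290; u2·a0=0.8368·47.495=39.744; a1+…+a3=9.857 < 39.744 ≤ a1+…+a4=42.695 → R4 fires; P=5 X=3 S=13 Z=4
Draw 12: a1=3.804, a2=5.291, a3=0.635, a4=27.365, a5=4.000, a0=41.095; τ=−ln(0.4346)/41.095=0.020 → t=0.310; u2·a0=0.1300·41.095=5.342; a1=3.804 < 5.342 ≤ a1+a2=9.095 → R2 fires; P=6 X=3 S=13 Z=4
Draw 13: a1=3.804, a2=5.291, a3=0.762, a4=32.838, a5=4.800, a0=47.495; τ=−ln(0.8110)/47.495=0.004 → t=0.315; u2·a0=0.0786·47.495=3.733 ≤ a1=3.804 → R1 fires; P=8 X=2 S=15 Z=3
Draw 14: a1=1.902, a2=6.105, a3=1.016, a4=50.520, a5=4.800, a0=64.343; τ=−ln(0.4106)/64.343=0.014 → t=0.328 > T=0.32: stop.
At T=0.32: P=8 X=2 S=15 Z=3; the largest is S.

Dominant species at T: S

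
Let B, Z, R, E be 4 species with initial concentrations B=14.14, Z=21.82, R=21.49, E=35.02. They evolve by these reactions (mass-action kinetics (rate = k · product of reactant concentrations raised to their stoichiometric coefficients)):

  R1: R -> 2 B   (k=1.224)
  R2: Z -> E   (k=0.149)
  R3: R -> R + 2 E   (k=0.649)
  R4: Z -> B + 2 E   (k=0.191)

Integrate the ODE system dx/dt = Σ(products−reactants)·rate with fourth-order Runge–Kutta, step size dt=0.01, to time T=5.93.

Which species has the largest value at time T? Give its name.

RK4 with dt=0.01: 593 steps to T=5.93. Trajectory (selected grid times):
t=0.00: B=14.14 Z=21.82 R=21.49 E=35.02
t=0.66: B=40.42 Z=17.43 R=9.58 E=54.50
t=1.32: B=53.01 Z=13.93 R=4.27 E=65.60
t=1.98: B=59.32 Z=11.13 R=1.90 E=72.49
t=2.64: B=62.68 Z=8.89 R=0.85 E=77.10
t=3.29: B=64.61 Z=7.13 R=0.38 E=80.35
t=3.95: B=65.84 Z=5.70 R=0.17 E=82.81
t=4.61: B=66.67 Z=4.55 R=0.08 E=84.70
t=5.27: B=67.27 Z=3.64 R=0.03 E=86.17
t=5.93: B=67.72 Z=2.91 R=0.02 E=87.33
At T=5.93: B=67.72 Z=2.91 R=0.02 E=87.33; the largest is E.

Dominant species at T: E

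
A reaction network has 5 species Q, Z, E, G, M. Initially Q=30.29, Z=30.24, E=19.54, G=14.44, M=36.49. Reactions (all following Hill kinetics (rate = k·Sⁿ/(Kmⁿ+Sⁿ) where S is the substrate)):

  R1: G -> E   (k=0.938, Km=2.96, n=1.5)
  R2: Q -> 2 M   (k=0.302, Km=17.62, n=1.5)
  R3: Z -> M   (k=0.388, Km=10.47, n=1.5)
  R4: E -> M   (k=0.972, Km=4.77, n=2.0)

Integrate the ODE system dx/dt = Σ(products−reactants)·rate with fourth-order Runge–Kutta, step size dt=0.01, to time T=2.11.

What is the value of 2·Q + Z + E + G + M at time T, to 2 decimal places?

Value at T = 161.29

Check how each reaction changes W = 2·Q + Z + E + G + M (weight of products minus weight of reactants):
R1: G -> E: (1·1) − (1·1) = 1 − 1 = 0
R2: Q -> 2 M: (1·2) − (2·1) = 2 − 2 = 0
R3: Z -> M: (1·1) − (1·1) = 1 − 1 = 0
R4: E -> M: (1·1) − (1·1) = 1 − 1 = 0
Every reaction leaves W unchanged, so W is conserved and no simulation is needed: W(T) = W(0) = 2·30.29 + 30.24 + 19.54 + 14.44 + 36.49 = 161.29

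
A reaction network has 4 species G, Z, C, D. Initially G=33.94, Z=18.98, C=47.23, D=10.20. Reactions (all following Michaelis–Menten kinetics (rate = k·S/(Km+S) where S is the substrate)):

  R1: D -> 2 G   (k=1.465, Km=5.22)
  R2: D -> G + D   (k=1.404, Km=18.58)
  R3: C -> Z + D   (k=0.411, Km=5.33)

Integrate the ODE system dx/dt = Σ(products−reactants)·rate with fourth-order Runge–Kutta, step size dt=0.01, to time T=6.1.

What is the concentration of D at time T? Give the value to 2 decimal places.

RK4 with dt=0.01: 610 steps to T=6.1. Trajectory (selected grid times):
t=0.00: G=33.94 Z=18.98 C=47.23 D=10.20
t=0.68: G=35.58 Z=19.23 C=46.98 D=9.80
t=1.36: G=37.20 Z=19.48 C=46.73 D=9.40
t=2.03: G=38.76 Z=19.73 C=46.48 D=9.02
t=2.71: G=40.32 Z=19.98 C=46.23 D=8.65
t=3.39: G=41.85 Z=20.23 C=45.98 D=8.28
t=4.07: G=43.36 Z=20.48 C=45.73 D=7.93
t=4.74: G=44.81 Z=20.73 C=45.48 D=7.59
t=5.42: G=46.25 Z=20.98 C=45.23 D=7.25
t=6.10: G=47.66 Z=21.23 C=44.98 D=6.93
Read off D at T=6.1: 6.93

D at T = 6.93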